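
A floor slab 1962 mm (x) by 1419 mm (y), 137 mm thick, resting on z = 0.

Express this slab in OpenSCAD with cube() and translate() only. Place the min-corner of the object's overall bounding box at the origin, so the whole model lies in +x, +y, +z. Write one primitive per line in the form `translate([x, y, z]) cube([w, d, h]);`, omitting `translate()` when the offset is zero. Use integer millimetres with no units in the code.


cube([1962, 1419, 137]);


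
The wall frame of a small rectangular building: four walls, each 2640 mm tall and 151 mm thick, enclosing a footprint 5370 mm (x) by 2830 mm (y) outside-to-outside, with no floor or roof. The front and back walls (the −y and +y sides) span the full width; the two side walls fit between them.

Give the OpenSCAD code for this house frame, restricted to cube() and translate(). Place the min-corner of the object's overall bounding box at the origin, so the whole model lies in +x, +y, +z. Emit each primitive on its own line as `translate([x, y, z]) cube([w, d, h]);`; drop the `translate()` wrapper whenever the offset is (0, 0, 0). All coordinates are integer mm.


cube([5370, 151, 2640]);
translate([0, 2679, 0]) cube([5370, 151, 2640]);
translate([0, 151, 0]) cube([151, 2528, 2640]);
translate([5219, 151, 0]) cube([151, 2528, 2640]);


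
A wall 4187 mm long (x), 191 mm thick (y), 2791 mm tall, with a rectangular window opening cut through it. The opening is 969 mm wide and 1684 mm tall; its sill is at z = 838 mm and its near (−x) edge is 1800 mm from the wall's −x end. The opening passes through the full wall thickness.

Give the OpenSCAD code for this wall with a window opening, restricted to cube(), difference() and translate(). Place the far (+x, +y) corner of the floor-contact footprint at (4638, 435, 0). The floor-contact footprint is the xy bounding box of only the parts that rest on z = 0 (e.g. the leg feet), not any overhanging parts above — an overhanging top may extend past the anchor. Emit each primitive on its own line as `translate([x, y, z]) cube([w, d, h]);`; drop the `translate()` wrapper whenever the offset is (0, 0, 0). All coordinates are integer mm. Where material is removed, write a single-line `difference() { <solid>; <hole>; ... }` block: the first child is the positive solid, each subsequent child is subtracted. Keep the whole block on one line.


difference() { translate([451, 244, 0]) cube([4187, 191, 2791]); translate([2251, 244, 838]) cube([969, 191, 1684]); }


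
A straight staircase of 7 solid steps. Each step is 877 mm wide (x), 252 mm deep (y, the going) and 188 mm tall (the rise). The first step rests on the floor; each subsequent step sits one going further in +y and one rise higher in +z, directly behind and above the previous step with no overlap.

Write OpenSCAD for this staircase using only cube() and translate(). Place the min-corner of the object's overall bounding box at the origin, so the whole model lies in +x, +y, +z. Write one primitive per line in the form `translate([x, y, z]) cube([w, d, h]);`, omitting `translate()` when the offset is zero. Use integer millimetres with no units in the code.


cube([877, 252, 188]);
translate([0, 252, 188]) cube([877, 252, 188]);
translate([0, 504, 376]) cube([877, 252, 188]);
translate([0, 756, 564]) cube([877, 252, 188]);
translate([0, 1008, 752]) cube([877, 252, 188]);
translate([0, 1260, 940]) cube([877, 252, 188]);
translate([0, 1512, 1128]) cube([877, 252, 188]);


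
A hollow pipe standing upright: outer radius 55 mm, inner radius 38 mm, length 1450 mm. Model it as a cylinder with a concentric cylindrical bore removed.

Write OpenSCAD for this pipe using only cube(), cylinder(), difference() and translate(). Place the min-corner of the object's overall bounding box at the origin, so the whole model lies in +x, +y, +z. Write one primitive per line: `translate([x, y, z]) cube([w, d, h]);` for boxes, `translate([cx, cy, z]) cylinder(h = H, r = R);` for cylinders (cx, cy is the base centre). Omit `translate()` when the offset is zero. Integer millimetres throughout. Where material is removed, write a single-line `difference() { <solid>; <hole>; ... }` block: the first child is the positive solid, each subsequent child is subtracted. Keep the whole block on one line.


difference() { translate([55, 55, 0]) cylinder(h = 1450, r = 55); translate([55, 55, 0]) cylinder(h = 1450, r = 38); }


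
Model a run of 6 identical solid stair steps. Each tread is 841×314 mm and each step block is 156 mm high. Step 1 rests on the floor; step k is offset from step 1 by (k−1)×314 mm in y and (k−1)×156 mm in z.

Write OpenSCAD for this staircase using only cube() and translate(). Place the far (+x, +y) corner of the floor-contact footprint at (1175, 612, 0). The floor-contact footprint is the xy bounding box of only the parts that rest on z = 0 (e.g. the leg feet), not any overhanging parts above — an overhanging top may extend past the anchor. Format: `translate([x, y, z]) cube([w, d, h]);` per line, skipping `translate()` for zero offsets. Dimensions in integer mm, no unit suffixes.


translate([334, 298, 0]) cube([841, 314, 156]);
translate([334, 612, 156]) cube([841, 314, 156]);
translate([334, 926, 312]) cube([841, 314, 156]);
translate([334, 1240, 468]) cube([841, 314, 156]);
translate([334, 1554, 624]) cube([841, 314, 156]);
translate([334, 1868, 780]) cube([841, 314, 156]);


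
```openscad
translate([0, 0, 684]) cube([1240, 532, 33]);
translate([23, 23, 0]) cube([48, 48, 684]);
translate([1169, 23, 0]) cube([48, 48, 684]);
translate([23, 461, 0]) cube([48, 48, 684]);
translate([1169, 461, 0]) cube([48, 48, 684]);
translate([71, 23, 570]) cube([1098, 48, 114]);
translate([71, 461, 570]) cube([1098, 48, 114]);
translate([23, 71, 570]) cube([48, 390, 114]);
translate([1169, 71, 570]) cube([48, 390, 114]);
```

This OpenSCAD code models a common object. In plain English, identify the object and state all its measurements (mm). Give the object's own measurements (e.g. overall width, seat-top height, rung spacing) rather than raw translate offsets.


A rectangular dining table. The top is 1240×532×33 mm with its upper surface at z = 717 mm. It stands on four 48×48 mm square legs, each inset 23 mm from the nearest pair of top edges, running from the floor to the underside of the top. Four apron rails, 48 mm thick and 114 mm tall, run between adjacent legs with their top edges flush with the underside of the top and their outer faces flush with the legs' outer faces.


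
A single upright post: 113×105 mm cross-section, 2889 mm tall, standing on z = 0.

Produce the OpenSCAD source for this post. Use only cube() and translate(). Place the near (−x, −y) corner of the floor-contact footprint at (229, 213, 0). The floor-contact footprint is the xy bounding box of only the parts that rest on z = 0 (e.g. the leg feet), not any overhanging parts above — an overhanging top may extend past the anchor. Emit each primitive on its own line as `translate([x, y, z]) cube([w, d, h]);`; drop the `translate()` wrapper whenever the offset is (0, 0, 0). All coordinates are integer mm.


translate([229, 213, 0]) cube([113, 105, 2889]);


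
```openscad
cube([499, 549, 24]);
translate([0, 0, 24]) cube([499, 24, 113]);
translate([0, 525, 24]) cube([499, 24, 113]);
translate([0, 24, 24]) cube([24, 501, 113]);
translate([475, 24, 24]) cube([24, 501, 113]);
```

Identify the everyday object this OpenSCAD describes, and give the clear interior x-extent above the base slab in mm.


An open box. The internal width is 451 mm.

A 499×549 base slab with four walls standing on it — an open box. The base is 499 mm wide and the walls are 24 mm thick, so the internal width is 499 − 2 × 24 = 451 mm.


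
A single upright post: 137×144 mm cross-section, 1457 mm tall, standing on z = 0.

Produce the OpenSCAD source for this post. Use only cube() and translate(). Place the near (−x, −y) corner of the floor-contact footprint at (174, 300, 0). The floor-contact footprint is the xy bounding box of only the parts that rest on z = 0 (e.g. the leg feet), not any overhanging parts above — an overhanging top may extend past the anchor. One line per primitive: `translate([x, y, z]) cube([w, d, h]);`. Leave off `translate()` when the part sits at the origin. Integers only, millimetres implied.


translate([174, 300, 0]) cube([137, 144, 1457]);


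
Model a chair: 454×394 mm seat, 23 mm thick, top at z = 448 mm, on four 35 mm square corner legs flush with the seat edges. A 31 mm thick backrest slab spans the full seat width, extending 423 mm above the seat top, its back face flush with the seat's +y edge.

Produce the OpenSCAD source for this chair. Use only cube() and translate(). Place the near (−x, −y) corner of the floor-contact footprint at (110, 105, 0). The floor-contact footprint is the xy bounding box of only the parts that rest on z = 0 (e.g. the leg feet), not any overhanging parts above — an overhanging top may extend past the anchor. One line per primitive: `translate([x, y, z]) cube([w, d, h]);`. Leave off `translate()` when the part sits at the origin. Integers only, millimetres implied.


// leg_h = 448 - 23 = 425
translate([110, 105, 425]) cube([454, 394, 23]);
translate([110, 105, 0]) cube([35, 35, 425]);
translate([529, 105, 0]) cube([35, 35, 425]);
translate([110, 464, 0]) cube([35, 35, 425]);
translate([529, 464, 0]) cube([35, 35, 425]);
translate([110, 468, 448]) cube([454, 31, 423]);


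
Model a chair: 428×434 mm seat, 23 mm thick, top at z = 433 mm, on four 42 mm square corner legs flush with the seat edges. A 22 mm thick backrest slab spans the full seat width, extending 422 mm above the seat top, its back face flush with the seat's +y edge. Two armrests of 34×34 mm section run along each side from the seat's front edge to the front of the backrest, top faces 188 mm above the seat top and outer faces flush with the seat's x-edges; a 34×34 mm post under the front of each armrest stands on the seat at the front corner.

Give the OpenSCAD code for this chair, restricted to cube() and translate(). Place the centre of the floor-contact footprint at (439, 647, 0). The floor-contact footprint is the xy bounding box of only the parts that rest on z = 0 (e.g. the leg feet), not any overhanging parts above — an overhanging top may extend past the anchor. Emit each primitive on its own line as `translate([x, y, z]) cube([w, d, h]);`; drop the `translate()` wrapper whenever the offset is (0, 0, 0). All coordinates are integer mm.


translate([225, 430, 410]) cube([428, 434, 23]);
translate([225, 430, 0]) cube([42, 42, 410]);
translate([611, 430, 0]) cube([42, 42, 410]);
translate([225, 822, 0]) cube([42, 42, 410]);
translate([611, 822, 0]) cube([42, 42, 410]);
translate([225, 842, 433]) cube([428, 22, 422]);
translate([225, 430, 587]) cube([34, 412, 34]);
translate([619, 430, 587]) cube([34, 412, 34]);
translate([225, 430, 433]) cube([34, 34, 154]);
translate([619, 430, 433]) cube([34, 34, 154]);


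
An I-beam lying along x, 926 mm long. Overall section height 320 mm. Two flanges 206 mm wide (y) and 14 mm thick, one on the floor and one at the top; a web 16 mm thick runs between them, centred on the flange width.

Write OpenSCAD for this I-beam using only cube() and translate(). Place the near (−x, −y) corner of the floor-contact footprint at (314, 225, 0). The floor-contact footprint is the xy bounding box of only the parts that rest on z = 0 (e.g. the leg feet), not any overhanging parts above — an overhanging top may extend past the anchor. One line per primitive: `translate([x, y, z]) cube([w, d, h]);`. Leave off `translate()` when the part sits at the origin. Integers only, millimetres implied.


translate([314, 225, 0]) cube([926, 206, 14]);
translate([314, 320, 14]) cube([926, 16, 292]);
translate([314, 225, 306]) cube([926, 206, 14]);


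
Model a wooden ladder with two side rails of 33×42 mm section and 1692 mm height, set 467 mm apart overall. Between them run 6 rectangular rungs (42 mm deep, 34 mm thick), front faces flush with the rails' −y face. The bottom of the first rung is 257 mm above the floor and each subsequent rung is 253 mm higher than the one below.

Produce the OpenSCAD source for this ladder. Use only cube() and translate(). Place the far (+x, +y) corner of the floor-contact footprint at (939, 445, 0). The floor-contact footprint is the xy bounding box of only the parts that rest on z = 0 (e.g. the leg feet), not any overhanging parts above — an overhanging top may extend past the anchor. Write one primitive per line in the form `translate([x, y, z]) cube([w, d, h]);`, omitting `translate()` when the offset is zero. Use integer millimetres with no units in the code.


translate([472, 403, 0]) cube([33, 42, 1692]);
translate([906, 403, 0]) cube([33, 42, 1692]);
translate([505, 403, 257]) cube([401, 42, 34]);
translate([505, 403, 510]) cube([401, 42, 34]);
translate([505, 403, 763]) cube([401, 42, 34]);
translate([505, 403, 1016]) cube([401, 42, 34]);
translate([505, 403, 1269]) cube([401, 42, 34]);
translate([505, 403, 1522]) cube([401, 42, 34]);


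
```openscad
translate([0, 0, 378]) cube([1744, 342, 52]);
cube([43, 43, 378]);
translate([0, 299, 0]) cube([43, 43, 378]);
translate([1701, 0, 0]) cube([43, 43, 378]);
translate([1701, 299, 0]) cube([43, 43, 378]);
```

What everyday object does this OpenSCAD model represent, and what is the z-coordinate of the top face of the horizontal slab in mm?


A bench. The seat-top height is 430 mm.

A long slab on four corner posts — a bench. The slab sits at z = 378 with thickness 52, so the top is 378 + 52 = 430 mm.


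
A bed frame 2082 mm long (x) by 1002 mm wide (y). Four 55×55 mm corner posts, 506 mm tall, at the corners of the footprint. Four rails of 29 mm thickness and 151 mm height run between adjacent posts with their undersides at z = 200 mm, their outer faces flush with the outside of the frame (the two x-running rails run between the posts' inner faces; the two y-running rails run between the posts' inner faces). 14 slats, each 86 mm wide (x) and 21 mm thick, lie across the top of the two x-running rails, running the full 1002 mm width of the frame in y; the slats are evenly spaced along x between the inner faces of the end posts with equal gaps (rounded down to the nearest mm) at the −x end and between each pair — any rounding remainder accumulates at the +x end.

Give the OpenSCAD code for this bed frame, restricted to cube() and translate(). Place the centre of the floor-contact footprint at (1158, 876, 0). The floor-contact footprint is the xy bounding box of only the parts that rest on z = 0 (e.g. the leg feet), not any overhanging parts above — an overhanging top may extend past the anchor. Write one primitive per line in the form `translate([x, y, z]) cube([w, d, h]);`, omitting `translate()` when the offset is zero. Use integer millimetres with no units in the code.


// slat z = rail_z + rail_h = 200 + 151 = 351
// slat gap = ⌊(1972 − 14·86) / 15⌋ = 51
translate([117, 375, 0]) cube([55, 55, 506]);
translate([117, 1322, 0]) cube([55, 55, 506]);
translate([2144, 375, 0]) cube([55, 55, 506]);
translate([2144, 1322, 0]) cube([55, 55, 506]);
translate([172, 375, 200]) cube([1972, 29, 151]);
translate([172, 1348, 200]) cube([1972, 29, 151]);
translate([117, 430, 200]) cube([29, 892, 151]);
translate([2170, 430, 200]) cube([29, 892, 151]);
translate([223, 375, 351]) cube([86, 1002, 21]);
translate([360, 375, 351]) cube([86, 1002, 21]);
translate([497, 375, 351]) cube([86, 1002, 21]);
translate([634, 375, 351]) cube([86, 1002, 21]);
translate([771, 375, 351]) cube([86, 1002, 21]);
translate([908, 375, 351]) cube([86, 1002, 21]);
translate([1045, 375, 351]) cube([86, 1002, 21]);
translate([1182, 375, 351]) cube([86, 1002, 21]);
translate([1319, 375, 351]) cube([86, 1002, 21]);
translate([1456, 375, 351]) cube([86, 1002, 21]);
translate([1593, 375, 351]) cube([86, 1002, 21]);
translate([1730, 375, 351]) cube([86, 1002, 21]);
translate([1867, 375, 351]) cube([86, 1002, 21]);
translate([2004, 375, 351]) cube([86, 1002, 21]);


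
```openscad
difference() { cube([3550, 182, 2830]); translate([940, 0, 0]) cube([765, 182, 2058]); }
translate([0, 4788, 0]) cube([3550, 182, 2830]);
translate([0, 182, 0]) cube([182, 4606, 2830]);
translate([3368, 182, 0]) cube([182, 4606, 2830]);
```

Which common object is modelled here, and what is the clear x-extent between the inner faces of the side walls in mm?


A single room. The interior width is 3186 mm.

Four walls enclosing a rectangle with a door in the front wall — a room. Outside width 3550 minus two 182 mm walls gives 3186 mm.


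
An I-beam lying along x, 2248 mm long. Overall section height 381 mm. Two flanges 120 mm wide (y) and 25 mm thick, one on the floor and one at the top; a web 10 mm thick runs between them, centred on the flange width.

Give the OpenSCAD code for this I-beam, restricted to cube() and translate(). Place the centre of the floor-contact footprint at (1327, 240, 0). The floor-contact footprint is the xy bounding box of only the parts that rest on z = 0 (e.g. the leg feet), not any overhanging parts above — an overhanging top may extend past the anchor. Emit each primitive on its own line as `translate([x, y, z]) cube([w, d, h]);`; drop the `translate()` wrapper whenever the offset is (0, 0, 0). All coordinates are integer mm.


translate([203, 180, 0]) cube([2248, 120, 25]);
translate([203, 235, 25]) cube([2248, 10, 331]);
translate([203, 180, 356]) cube([2248, 120, 25]);


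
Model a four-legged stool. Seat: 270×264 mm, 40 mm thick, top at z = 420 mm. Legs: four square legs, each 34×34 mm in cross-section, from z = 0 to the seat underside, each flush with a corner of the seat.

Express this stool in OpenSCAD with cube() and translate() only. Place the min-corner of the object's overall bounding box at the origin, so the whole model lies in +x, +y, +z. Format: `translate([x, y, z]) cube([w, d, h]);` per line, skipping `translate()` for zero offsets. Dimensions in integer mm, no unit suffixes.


translate([0, 0, 380]) cube([270, 264, 40]);
cube([34, 34, 380]);
translate([236, 0, 0]) cube([34, 34, 380]);
translate([0, 230, 0]) cube([34, 34, 380]);
translate([236, 230, 0]) cube([34, 34, 380]);


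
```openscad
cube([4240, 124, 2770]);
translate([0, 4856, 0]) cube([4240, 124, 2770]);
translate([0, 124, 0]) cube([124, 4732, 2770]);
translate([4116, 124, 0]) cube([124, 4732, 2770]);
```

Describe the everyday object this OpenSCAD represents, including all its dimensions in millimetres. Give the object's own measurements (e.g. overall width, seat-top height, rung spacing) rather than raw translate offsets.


The wall frame of a small rectangular building: four walls, each 2770 mm tall and 124 mm thick, enclosing a footprint 4240 mm (x) by 4980 mm (y) outside-to-outside, with no floor or roof. The front and back walls (the −y and +y sides) span the full width; the two side walls fit between them.


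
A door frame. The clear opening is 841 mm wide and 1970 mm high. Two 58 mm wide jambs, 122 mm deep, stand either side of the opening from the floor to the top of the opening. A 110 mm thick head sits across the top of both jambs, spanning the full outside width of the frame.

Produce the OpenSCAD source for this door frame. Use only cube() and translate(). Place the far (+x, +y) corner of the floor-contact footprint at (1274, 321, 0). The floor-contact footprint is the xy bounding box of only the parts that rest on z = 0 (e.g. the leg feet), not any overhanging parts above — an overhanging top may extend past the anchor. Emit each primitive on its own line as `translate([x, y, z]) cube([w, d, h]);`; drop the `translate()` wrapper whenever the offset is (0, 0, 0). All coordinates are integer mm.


translate([317, 199, 0]) cube([58, 122, 1970]);
translate([1216, 199, 0]) cube([58, 122, 1970]);
translate([317, 199, 1970]) cube([957, 122, 110]);


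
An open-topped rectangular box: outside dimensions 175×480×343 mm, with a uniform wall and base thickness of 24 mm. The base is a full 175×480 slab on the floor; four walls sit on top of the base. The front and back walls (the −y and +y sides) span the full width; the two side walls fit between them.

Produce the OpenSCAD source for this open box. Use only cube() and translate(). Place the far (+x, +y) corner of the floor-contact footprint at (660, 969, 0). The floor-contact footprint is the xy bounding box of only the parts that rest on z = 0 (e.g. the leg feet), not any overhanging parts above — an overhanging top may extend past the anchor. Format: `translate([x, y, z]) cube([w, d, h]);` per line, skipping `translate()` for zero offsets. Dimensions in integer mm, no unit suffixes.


translate([485, 489, 0]) cube([175, 480, 24]);
translate([485, 489, 24]) cube([175, 24, 319]);
translate([485, 945, 24]) cube([175, 24, 319]);
translate([485, 513, 24]) cube([24, 432, 319]);
translate([636, 513, 24]) cube([24, 432, 319]);


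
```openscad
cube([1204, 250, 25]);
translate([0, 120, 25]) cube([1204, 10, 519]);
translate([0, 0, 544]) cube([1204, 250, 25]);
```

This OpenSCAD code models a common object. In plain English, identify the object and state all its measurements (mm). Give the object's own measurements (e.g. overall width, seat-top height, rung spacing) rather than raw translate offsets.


An I-beam lying along x, 1204 mm long. Overall section height 569 mm. Two flanges 250 mm wide (y) and 25 mm thick, one on the floor and one at the top; a web 10 mm thick runs between them, centred on the flange width.


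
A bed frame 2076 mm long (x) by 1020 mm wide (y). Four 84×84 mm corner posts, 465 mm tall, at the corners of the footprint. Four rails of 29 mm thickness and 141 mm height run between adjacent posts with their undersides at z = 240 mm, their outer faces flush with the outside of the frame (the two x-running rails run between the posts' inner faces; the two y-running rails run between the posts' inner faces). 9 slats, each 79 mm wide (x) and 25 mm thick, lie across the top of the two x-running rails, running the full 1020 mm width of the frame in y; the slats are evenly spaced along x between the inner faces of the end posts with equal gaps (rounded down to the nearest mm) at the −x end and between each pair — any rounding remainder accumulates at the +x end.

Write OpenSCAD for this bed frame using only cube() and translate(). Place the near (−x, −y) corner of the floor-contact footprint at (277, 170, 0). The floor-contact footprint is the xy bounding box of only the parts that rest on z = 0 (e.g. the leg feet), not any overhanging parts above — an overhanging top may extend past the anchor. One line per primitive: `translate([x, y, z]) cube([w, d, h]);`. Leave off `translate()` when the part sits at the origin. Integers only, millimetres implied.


translate([277, 170, 0]) cube([84, 84, 465]);
translate([277, 1106, 0]) cube([84, 84, 465]);
translate([2269, 170, 0]) cube([84, 84, 465]);
translate([2269, 1106, 0]) cube([84, 84, 465]);
translate([361, 170, 240]) cube([1908, 29, 141]);
translate([361, 1161, 240]) cube([1908, 29, 141]);
translate([277, 254, 240]) cube([29, 852, 141]);
translate([2324, 254, 240]) cube([29, 852, 141]);
translate([480, 170, 381]) cube([79, 1020, 25]);
translate([678, 170, 381]) cube([79, 1020, 25]);
translate([876, 170, 381]) cube([79, 1020, 25]);
translate([1074, 170, 381]) cube([79, 1020, 25]);
translate([1272, 170, 381]) cube([79, 1020, 25]);
translate([1470, 170, 381]) cube([79, 1020, 25]);
translate([1668, 170, 381]) cube([79, 1020, 25]);
translate([1866, 170, 381]) cube([79, 1020, 25]);
translate([2064, 170, 381]) cube([79, 1020, 25]);


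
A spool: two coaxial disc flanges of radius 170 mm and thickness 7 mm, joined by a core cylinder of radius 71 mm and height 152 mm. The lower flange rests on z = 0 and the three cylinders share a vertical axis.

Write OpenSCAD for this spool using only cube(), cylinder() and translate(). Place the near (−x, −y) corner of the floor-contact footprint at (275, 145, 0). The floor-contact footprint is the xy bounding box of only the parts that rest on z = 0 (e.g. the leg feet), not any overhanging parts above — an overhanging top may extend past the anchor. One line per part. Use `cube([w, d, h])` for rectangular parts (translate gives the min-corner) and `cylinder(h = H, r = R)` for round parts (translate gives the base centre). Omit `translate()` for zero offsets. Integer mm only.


translate([445, 315, 0]) cylinder(h = 7, r = 170);
translate([445, 315, 7]) cylinder(h = 152, r = 71);
translate([445, 315, 159]) cylinder(h = 7, r = 170);


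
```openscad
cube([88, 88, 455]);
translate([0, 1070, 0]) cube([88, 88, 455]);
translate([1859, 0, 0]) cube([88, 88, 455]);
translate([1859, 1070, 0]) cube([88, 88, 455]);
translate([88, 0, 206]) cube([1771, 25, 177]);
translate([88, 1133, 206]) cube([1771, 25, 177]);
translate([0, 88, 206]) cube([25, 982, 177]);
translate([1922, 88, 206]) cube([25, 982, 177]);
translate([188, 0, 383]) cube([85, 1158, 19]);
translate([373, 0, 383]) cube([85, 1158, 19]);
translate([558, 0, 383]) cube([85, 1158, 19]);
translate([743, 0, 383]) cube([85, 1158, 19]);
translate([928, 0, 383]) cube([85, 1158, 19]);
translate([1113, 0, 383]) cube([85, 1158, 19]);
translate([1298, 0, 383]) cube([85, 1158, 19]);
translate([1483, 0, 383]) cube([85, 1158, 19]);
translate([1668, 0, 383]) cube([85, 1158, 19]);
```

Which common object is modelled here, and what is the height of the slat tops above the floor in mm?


A bed frame. The slat-top height is 402 mm.

Four posts, four rails, and a row of slats — a bed frame. Slats sit on the rails at z = 206 + 177 = 383; with slat thickness 19, the top is 402 mm.


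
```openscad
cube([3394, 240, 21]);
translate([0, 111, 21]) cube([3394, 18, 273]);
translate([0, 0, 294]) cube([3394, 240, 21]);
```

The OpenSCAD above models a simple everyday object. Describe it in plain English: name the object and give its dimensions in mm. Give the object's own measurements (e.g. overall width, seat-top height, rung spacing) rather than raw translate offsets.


An I-beam lying along x, 3394 mm long. Overall section height 315 mm. Two flanges 240 mm wide (y) and 21 mm thick, one on the floor and one at the top; a web 18 mm thick runs between them, centred on the flange width.


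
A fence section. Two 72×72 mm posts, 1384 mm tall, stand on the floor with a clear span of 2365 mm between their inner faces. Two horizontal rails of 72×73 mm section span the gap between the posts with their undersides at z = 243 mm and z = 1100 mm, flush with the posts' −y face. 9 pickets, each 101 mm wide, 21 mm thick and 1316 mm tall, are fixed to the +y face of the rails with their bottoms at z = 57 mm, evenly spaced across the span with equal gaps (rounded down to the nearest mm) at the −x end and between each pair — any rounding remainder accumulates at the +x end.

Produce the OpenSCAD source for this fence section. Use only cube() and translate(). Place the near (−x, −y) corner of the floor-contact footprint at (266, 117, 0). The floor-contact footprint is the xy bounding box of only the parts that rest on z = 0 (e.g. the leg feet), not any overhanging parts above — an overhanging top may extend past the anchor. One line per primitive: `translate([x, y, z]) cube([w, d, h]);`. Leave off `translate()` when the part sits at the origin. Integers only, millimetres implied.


translate([266, 117, 0]) cube([72, 72, 1384]);
translate([2703, 117, 0]) cube([72, 72, 1384]);
translate([338, 117, 243]) cube([2365, 72, 73]);
translate([338, 117, 1100]) cube([2365, 72, 73]);
translate([483, 189, 57]) cube([101, 21, 1316]);
translate([729, 189, 57]) cube([101, 21, 1316]);
translate([975, 189, 57]) cube([101, 21, 1316]);
translate([1221, 189, 57]) cube([101, 21, 1316]);
translate([1467, 189, 57]) cube([101, 21, 1316]);
translate([1713, 189, 57]) cube([101, 21, 1316]);
translate([1959, 189, 57]) cube([101, 21, 1316]);
translate([2205, 189, 57]) cube([101, 21, 1316]);
translate([2451, 189, 57]) cube([101, 21, 1316]);


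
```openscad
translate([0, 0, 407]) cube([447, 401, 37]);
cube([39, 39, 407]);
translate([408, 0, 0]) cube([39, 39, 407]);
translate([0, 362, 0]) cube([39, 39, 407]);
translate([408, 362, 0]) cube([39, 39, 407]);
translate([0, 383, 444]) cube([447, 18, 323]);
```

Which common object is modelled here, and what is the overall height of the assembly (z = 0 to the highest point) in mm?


A chair. The overall height is 767 mm.

A slab on four corner posts with a tall panel at the back — a chair. The seat slab sits at z = 407 with thickness 37, and the 323 mm backrest starts at the seat top, so the overall height is 407 + 37 + 323 = 767 mm.


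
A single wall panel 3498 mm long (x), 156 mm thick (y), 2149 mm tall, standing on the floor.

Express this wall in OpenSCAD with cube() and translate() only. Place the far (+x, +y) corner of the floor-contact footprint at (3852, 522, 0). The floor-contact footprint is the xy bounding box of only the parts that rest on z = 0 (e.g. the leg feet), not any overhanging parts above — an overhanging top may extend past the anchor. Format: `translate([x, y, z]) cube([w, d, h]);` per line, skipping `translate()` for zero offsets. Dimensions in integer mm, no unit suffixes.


translate([354, 366, 0]) cube([3498, 156, 2149]);


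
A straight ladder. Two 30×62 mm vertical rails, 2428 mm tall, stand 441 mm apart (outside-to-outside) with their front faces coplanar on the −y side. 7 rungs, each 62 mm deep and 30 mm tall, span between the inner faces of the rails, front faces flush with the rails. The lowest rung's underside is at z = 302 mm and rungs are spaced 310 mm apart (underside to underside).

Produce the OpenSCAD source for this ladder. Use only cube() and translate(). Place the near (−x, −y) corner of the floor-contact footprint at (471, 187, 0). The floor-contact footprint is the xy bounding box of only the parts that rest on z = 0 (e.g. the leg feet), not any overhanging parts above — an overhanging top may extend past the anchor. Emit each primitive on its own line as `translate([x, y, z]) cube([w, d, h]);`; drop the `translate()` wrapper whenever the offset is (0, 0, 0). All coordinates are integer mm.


translate([471, 187, 0]) cube([30, 62, 2428]);
translate([882, 187, 0]) cube([30, 62, 2428]);
translate([501, 187, 302]) cube([381, 62, 30]);
translate([501, 187, 612]) cube([381, 62, 30]);
translate([501, 187, 922]) cube([381, 62, 30]);
translate([501, 187, 1232]) cube([381, 62, 30]);
translate([501, 187, 1542]) cube([381, 62, 30]);
translate([501, 187, 1852]) cube([381, 62, 30]);
translate([501, 187, 2162]) cube([381, 62, 30]);


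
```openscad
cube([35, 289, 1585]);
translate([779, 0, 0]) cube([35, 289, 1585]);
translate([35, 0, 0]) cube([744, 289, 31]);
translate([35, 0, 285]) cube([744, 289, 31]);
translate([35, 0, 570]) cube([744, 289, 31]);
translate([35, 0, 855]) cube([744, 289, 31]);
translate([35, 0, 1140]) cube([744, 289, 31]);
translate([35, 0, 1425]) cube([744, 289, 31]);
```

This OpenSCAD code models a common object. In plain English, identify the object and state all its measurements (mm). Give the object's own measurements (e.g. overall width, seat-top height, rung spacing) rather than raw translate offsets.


An open bookshelf. Two side panels, each 35 mm thick, 289 mm deep and 1585 mm tall, stand 814 mm apart (outside-to-outside). Between them sit 6 shelves, each 31 mm thick and 289 mm deep, spanning the full gap between the sides. The bottom shelf rests on the floor (its underside at z = 0) and the clear gap between one shelf's top and the next shelf's underside is 254 mm.


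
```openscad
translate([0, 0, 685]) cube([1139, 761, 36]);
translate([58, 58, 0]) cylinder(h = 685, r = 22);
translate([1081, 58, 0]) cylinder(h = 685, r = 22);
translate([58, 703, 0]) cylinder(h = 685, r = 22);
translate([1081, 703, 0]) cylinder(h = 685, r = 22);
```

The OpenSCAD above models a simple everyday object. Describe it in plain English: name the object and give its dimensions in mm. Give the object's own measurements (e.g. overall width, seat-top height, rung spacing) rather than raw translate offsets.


A rectangular dining table. The top is 1139×761×36 mm with its upper surface at z = 721 mm. It stands on four round legs of 44 mm diameter, each leg's bounding box inset 36 mm from the nearest pair of top edges, running from the floor to the underside of the top.


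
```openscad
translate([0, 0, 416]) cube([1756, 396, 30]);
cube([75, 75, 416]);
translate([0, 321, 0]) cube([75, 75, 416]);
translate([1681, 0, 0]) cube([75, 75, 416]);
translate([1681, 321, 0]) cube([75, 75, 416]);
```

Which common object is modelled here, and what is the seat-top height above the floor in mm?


A bench. The seat-top height is 446 mm.

A long slab on four corner posts — a bench. The slab sits at z = 416 with thickness 30, so the top is 416 + 30 = 446 mm.


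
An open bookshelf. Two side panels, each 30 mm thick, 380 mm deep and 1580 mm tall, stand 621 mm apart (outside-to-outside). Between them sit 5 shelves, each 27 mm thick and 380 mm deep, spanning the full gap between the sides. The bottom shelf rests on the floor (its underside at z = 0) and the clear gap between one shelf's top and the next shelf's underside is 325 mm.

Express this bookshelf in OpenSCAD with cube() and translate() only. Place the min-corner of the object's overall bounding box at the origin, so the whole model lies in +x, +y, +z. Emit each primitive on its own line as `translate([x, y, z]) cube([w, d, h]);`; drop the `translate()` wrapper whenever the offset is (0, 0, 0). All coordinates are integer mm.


cube([30, 380, 1580]);
translate([591, 0, 0]) cube([30, 380, 1580]);
translate([30, 0, 0]) cube([561, 380, 27]);
translate([30, 0, 352]) cube([561, 380, 27]);
translate([30, 0, 704]) cube([561, 380, 27]);
translate([30, 0, 1056]) cube([561, 380, 27]);
translate([30, 0, 1408]) cube([561, 380, 27]);


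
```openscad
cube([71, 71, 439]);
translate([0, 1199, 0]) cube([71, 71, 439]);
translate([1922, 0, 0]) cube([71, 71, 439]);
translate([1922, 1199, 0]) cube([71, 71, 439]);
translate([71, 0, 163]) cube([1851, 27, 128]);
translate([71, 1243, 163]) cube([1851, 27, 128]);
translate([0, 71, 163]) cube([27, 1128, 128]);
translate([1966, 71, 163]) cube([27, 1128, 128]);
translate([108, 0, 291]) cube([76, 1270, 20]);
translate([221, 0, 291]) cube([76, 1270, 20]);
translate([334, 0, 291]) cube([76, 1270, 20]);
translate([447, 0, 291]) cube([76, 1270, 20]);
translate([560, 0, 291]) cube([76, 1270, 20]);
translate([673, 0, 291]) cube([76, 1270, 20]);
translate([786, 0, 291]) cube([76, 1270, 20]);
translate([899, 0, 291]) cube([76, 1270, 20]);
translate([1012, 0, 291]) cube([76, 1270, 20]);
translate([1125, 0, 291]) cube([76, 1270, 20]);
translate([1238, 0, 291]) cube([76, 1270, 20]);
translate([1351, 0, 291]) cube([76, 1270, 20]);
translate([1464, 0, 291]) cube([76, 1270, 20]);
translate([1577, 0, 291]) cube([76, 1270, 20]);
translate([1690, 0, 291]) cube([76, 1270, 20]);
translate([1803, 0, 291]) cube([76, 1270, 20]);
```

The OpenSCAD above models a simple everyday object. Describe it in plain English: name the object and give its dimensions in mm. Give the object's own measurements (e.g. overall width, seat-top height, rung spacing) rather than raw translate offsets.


A bed frame 1993 mm long (x) by 1270 mm wide (y). Four 71×71 mm corner posts, 439 mm tall, at the corners of the footprint. Four rails of 27 mm thickness and 128 mm height run between adjacent posts with their undersides at z = 163 mm, their outer faces flush with the outside of the frame (the two x-running rails run between the posts' inner faces; the two y-running rails run between the posts' inner faces). 16 slats, each 76 mm wide (x) and 20 mm thick, lie across the top of the two x-running rails, running the full 1270 mm width of the frame in y; along x they sit between the end posts with a 37 mm gap after the −x posts and between neighbouring slats, leaving 43 mm before the +x posts.


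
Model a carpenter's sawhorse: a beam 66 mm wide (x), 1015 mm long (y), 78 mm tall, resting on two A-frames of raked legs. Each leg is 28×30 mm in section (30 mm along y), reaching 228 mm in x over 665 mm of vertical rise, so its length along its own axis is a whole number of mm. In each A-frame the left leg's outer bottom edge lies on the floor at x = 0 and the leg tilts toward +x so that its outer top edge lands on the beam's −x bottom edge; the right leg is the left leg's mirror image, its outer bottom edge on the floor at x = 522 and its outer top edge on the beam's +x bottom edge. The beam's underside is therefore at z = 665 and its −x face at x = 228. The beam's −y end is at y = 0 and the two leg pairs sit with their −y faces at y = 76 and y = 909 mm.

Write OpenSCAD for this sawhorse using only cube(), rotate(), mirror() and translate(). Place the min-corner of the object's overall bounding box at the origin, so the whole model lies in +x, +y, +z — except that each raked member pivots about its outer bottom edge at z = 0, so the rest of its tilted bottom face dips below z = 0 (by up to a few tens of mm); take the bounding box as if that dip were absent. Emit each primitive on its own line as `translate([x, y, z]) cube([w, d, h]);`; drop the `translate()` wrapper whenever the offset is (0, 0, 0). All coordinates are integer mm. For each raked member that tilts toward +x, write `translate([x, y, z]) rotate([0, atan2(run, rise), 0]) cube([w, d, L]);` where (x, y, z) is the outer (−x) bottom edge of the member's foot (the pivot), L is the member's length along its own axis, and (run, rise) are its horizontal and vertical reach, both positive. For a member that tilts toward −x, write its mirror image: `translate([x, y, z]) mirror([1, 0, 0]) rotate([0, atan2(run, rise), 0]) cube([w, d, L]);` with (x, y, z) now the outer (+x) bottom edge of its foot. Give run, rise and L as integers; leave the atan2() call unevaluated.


// leg length = √(228² + 665²) = 703
// right-leg outer foot x = 2·228 + 66 = 522
// beam min-corner = (228, 0, 665)
translate([228, 0, 665]) cube([66, 1015, 78]);
translate([0, 76, 0]) rotate([0, atan2(228, 665), 0]) cube([28, 30, 703]);
translate([522, 76, 0]) mirror([1, 0, 0]) rotate([0, atan2(228, 665), 0]) cube([28, 30, 703]);
translate([0, 909, 0]) rotate([0, atan2(228, 665), 0]) cube([28, 30, 703]);
translate([522, 909, 0]) mirror([1, 0, 0]) rotate([0, atan2(228, 665), 0]) cube([28, 30, 703]);


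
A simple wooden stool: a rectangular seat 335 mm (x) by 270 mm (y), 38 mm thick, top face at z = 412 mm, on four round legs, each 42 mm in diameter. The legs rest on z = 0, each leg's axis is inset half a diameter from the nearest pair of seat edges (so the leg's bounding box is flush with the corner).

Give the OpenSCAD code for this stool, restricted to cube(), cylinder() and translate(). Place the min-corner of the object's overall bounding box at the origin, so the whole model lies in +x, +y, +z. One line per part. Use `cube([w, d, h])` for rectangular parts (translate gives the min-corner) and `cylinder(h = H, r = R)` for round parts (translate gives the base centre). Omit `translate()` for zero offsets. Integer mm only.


// leg_h = 412 - 38 = 374
translate([0, 0, 374]) cube([335, 270, 38]);
translate([21, 21, 0]) cylinder(h = 374, r = 21);
translate([314, 21, 0]) cylinder(h = 374, r = 21);
translate([21, 249, 0]) cylinder(h = 374, r = 21);
translate([314, 249, 0]) cylinder(h = 374, r = 21);


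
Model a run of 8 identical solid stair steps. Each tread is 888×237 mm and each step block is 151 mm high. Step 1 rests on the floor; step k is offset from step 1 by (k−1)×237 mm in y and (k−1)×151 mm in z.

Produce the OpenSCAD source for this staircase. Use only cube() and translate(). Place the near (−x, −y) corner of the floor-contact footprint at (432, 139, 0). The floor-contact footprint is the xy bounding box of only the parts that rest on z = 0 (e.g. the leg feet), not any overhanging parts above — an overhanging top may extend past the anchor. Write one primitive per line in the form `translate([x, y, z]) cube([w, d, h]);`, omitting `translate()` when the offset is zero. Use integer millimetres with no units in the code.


translate([432, 139, 0]) cube([888, 237, 151]);
translate([432, 376, 151]) cube([888, 237, 151]);
translate([432, 613, 302]) cube([888, 237, 151]);
translate([432, 850, 453]) cube([888, 237, 151]);
translate([432, 1087, 604]) cube([888, 237, 151]);
translate([432, 1324, 755]) cube([888, 237, 151]);
translate([432, 1561, 906]) cube([888, 237, 151]);
translate([432, 1798, 1057]) cube([888, 237, 151]);
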